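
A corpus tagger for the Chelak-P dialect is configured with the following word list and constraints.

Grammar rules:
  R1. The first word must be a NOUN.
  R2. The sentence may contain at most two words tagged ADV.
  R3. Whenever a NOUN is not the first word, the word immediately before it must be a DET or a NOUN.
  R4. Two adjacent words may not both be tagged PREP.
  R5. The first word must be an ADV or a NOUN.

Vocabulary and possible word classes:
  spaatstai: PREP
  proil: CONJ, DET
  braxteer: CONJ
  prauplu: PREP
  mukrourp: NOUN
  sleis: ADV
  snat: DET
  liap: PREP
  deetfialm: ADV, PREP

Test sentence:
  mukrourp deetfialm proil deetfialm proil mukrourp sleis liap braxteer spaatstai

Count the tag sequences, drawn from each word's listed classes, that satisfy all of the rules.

6

Candidates per position — 1:mukrourp {NOUN}; 2:deetfialm {ADV,PREP}; 3:proil {CONJ,DET}; 4:deetfialm {ADV,PREP}; 5:proil {CONJ,DET}; 6:mukrourp {NOUN}; 7:sleis {ADV}; 8:liap {PREP}; 9:braxteer {CONJ}; 10:spaatstai {PREP}.
There are 16 candidate sequences in total.
Checking each against the rules leaves 6 sequences.
Count = 6.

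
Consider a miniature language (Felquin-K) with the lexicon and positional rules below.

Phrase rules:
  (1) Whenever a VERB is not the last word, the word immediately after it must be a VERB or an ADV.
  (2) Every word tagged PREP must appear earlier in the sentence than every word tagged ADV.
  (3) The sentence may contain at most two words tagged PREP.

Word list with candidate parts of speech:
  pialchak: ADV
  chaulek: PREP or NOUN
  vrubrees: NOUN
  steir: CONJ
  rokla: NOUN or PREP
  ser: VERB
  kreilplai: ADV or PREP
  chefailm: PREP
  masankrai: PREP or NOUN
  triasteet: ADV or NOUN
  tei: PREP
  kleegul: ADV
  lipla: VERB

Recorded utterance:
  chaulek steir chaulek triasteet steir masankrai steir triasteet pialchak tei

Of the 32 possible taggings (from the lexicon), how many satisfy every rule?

0

Candidates per position — 1:chaulek {PREP,NOUN}; 2:steir {CONJ}; 3:chaulek {PREP,NOUN}; 4:triasteet {ADV,NOUN}; 5:steir {CONJ}; 6:masankrai {PREP,NOUN}; 7:steir {CONJ}; 8:triasteet {ADV,NOUN}; 9:pialchak {ADV}; 10:tei {PREP}.
There are 32 candidate sequences in total.
Rule 2 cannot be satisfied by any choice of tags from the lexicon.
So there is no consistent tagging.
Count = 0.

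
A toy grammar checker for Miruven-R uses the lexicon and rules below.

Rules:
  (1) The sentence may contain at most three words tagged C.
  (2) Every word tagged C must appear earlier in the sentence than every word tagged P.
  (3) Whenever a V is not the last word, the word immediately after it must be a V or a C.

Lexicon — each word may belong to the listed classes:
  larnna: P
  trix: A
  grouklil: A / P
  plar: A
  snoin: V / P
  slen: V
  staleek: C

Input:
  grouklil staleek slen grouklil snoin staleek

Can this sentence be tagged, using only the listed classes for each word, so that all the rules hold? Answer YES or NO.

Candidates per position — 1:grouklil {A,P}; 2:staleek {C}; 3:slen {V}; 4:grouklil {A,P}; 5:snoin {V,P}; 6:staleek {C}.
Rule 3 cannot be satisfied by any choice of tags from the lexicon.
So there is no consistent tagging.

NO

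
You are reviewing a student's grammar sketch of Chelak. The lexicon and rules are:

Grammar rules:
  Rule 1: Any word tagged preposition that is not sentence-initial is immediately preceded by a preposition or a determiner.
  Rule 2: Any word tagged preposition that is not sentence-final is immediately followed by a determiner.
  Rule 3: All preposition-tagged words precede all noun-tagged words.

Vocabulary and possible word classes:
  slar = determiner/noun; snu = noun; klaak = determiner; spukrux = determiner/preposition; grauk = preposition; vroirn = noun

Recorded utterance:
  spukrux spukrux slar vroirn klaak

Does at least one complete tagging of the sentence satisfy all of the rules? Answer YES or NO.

YES

Candidates per position — 1:spukrux {determiner,preposition}; 2:spukrux {determiner,preposition}; 3:slar {determiner,noun}; 4:vroirn {noun}; 5:klaak {determiner}.
One satisfying assignment: determiner determiner noun noun determiner.
Rule-by-rule: rule 1 ok; rule 2 ok; rule 3 ok.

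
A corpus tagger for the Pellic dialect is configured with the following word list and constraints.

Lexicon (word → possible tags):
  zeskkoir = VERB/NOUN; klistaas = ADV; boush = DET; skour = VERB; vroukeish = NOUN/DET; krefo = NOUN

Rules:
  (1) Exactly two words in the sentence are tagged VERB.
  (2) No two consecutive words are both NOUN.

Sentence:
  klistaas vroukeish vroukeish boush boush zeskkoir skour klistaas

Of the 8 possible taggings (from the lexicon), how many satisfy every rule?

3

Candidates per position — 1:klistaas {ADV}; 2:vroukeish {NOUN,DET}; 3:vroukeish {NOUN,DET}; 4:boush {DET}; 5:boush {DET}; 6:zeskkoir {VERB,NOUN}; 7:skour {VERB}; 8:klistaas {ADV}.
There are 8 candidate sequences in total.
The sequences that satisfy every rule: ADV NOUN DET DET DET VERB VERB ADV; ADV DET NOUN DET DET VERB VERB ADV; ADV DET DET DET DET VERB VERB ADV.
Count = 3.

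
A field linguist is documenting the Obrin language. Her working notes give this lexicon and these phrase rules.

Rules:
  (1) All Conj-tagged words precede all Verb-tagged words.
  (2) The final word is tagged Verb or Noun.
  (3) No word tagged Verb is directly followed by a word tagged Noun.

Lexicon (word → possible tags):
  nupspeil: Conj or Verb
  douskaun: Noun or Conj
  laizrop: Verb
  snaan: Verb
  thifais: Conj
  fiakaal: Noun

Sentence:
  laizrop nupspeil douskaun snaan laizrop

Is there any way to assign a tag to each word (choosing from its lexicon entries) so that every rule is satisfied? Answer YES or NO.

NO

Candidates per position — 1:laizrop {Verb}; 2:nupspeil {Conj,Verb}; 3:douskaun {Noun,Conj}; 4:snaan {Verb}; 5:laizrop {Verb}.
Every candidate sequence violates at least one rule; no consistent tagging exists.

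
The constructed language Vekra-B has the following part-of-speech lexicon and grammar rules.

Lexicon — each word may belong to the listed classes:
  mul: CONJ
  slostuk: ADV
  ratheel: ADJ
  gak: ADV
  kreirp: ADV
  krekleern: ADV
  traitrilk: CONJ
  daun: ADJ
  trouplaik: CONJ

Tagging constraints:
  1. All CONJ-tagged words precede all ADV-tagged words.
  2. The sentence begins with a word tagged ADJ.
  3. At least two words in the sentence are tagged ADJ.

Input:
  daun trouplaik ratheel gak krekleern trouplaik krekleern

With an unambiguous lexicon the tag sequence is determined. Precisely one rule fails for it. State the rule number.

1

Fixed tagging: ADJ CONJ ADJ ADV ADV CONJ ADV.
Rule check: R1 fail, R2 pass, R3 pass.
Only rule 1 fails.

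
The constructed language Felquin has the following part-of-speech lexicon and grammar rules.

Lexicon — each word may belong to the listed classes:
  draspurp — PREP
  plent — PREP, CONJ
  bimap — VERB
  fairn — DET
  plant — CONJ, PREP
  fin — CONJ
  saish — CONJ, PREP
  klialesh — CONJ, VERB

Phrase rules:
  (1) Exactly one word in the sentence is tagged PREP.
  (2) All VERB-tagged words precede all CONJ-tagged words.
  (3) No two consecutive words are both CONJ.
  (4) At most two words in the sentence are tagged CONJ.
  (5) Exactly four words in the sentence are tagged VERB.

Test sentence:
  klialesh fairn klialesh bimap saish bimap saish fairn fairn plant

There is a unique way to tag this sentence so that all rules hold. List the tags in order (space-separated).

Candidates per position — 1:klialesh {CONJ,VERB}; 2:fairn {DET}; 3:klialesh {CONJ,VERB}; 4:bimap {VERB}; 5:saish {CONJ,PREP}; 6:bimap {VERB}; 7:saish {CONJ,PREP}; 8:fairn {DET}; 9:fairn {DET}; 10:plant {CONJ,PREP}.
If word 1 were CONJ, no tagging could satisfy rule 2; so word 1 is VERB.
If word 3 were CONJ, no tagging could satisfy rule 2; so word 3 is VERB.
If word 5 were CONJ, no tagging could satisfy rule 2; so word 5 is PREP.
If word 7 were PREP, no tagging could satisfy rule 1; so word 7 is CONJ.
If word 10 were PREP, no tagging could satisfy rule 1; so word 10 is CONJ.
So the tagging must be: VERB DET VERB VERB PREP VERB CONJ DET DET CONJ.
Check: rule 1 ok; rule 2 ok; rule 3 ok; rule 4 ok; rule 5 ok.

VERB DET VERB VERB PREP VERB CONJ DET DET CONJ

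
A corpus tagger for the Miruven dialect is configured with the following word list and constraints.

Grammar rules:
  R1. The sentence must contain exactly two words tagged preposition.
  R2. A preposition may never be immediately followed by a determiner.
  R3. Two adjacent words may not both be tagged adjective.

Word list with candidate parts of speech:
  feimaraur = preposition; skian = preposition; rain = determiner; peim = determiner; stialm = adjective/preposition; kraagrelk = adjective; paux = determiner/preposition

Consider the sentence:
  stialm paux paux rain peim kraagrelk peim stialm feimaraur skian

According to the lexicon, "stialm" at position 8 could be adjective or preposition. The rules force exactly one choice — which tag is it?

adjective

Candidates per position — 1:stialm {adjective,preposition}; 2:paux {determiner,preposition}; 3:paux {determiner,preposition}; 4:rain {determiner}; 5:peim {determiner}; 6:kraagrelk {adjective}; 7:peim {determiner}; 8:stialm {adjective,preposition}; 9:feimaraur {preposition}; 10:skian {preposition}.
Position 1: tagging it preposition would leave rule 1 unsatisfiable, so it must be adjective.
Position 2: tagging it preposition would leave rule 1 unsatisfiable, so it must be determiner.
Position 3: tagging it preposition would leave rule 1 unsatisfiable, so it must be determiner.
Position 8: tagging it preposition would leave rule 1 unsatisfiable, so it must be adjective.
The only consistent sequence is: adjective determiner determiner determiner determiner adjective determiner adjective preposition preposition.
Check: rule 1 holds; rule 2 holds; rule 3 holds.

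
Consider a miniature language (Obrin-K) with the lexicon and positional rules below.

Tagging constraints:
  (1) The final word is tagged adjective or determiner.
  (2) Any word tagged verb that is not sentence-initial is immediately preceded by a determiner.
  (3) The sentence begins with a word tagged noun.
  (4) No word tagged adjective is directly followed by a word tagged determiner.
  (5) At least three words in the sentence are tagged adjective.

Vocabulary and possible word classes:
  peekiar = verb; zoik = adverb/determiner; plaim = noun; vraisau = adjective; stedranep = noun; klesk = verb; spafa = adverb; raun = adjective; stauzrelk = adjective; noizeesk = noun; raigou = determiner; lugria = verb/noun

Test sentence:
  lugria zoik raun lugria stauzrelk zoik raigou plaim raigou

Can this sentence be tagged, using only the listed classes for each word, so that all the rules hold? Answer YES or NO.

Candidates per position — 1:lugria {verb,noun}; 2:zoik {adverb,determiner}; 3:raun {adjective}; 4:lugria {verb,noun}; 5:stauzrelk {adjective}; 6:zoik {adverb,determiner}; 7:raigou {determiner}; 8:plaim {noun}; 9:raigou {determiner}.
Rule 5 cannot be satisfied by any choice of tags from the lexicon.
So there is no consistent tagging.

NO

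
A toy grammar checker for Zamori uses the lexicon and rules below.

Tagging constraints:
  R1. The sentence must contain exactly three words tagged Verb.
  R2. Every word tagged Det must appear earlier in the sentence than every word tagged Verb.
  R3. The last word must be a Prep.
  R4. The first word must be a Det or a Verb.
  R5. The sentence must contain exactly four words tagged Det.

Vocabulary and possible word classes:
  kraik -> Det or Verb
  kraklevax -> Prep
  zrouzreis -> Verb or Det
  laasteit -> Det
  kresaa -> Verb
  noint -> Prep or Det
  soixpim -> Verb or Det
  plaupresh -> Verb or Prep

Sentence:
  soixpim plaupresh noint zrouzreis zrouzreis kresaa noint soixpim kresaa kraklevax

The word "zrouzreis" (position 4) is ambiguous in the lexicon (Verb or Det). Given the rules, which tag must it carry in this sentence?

Det

Candidates per position — 1:soixpim {Verb,Det}; 2:plaupresh {Verb,Prep}; 3:noint {Prep,Det}; 4:zrouzreis {Verb,Det}; 5:zrouzreis {Verb,Det}; 6:kresaa {Verb}; 7:noint {Prep,Det}; 8:soixpim {Verb,Det}; 9:kresaa {Verb}; 10:kraklevax {Prep}.
Word 7 cannot be Det — rule 2 would then fail for every completion. It is Prep.
Word 8 cannot be Det — rule 2 would then fail for every completion. It is Verb.
Word 1 cannot be Verb — rule 1 would then fail for every completion. It is Det.
Word 2 cannot be Verb — rule 1 would then fail for every completion. It is Prep.
Word 3 cannot be Prep — rule 5 would then fail for every completion. It is Det.
Word 4 cannot be Verb — rule 1 would then fail for every completion. It is Det.
Word 5 cannot be Verb — rule 1 would then fail for every completion. It is Det.
The unique satisfying tagging is: Det Prep Det Det Det Verb Prep Verb Verb Prep.
Check: rule 1 ✓; rule 2 ✓; rule 3 ✓; rule 4 ✓; rule 5 ✓.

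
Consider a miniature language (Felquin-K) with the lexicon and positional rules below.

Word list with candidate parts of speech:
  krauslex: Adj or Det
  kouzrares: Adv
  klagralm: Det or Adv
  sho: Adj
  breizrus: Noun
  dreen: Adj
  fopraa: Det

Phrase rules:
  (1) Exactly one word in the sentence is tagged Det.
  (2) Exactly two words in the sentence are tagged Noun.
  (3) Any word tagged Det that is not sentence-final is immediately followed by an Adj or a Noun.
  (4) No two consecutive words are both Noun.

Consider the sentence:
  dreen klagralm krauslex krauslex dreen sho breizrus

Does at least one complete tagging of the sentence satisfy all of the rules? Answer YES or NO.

NO

Candidates per position — 1:dreen {Adj}; 2:klagralm {Det,Adv}; 3:krauslex {Adj,Det}; 4:krauslex {Adj,Det}; 5:dreen {Adj}; 6:sho {Adj}; 7:breizrus {Noun}.
Rule 2 cannot be satisfied by any choice of tags from the lexicon.
So there is no consistent tagging.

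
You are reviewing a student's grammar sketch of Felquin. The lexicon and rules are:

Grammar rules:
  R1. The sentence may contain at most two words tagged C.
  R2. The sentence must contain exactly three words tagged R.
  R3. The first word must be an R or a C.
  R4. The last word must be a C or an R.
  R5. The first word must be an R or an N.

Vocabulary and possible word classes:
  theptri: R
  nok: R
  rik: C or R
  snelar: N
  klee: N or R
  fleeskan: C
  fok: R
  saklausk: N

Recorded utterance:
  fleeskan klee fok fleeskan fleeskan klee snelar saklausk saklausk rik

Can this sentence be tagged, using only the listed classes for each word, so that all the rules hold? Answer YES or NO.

NO

Candidates per position — 1:fleeskan {C}; 2:klee {N,R}; 3:fok {R}; 4:fleeskan {C}; 5:fleeskan {C}; 6:klee {N,R}; 7:snelar {N}; 8:saklausk {N}; 9:saklausk {N}; 10:rik {C,R}.
Rule 1 cannot be satisfied by any choice of tags from the lexicon.
So there is no consistent tagging.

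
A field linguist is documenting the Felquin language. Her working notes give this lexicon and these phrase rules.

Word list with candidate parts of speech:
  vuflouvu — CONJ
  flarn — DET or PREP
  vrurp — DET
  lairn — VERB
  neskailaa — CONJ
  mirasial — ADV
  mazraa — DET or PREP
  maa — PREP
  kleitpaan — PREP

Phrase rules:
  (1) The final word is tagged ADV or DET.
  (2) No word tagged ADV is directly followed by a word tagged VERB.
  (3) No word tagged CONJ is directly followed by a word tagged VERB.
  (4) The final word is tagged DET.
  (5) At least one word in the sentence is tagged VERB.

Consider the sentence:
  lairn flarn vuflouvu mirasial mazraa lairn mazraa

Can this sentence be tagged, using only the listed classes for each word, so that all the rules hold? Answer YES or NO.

Candidates per position — 1:lairn {VERB}; 2:flarn {DET,PREP}; 3:vuflouvu {CONJ}; 4:mirasial {ADV}; 5:mazraa {DET,PREP}; 6:lairn {VERB}; 7:mazraa {DET,PREP}.
One satisfying assignment: VERB DET CONJ ADV DET VERB DET.
Rule-by-rule: rule 1 satisfied; rule 2 satisfied; rule 3 satisfied; rule 4 satisfied; rule 5 satisfied.

YES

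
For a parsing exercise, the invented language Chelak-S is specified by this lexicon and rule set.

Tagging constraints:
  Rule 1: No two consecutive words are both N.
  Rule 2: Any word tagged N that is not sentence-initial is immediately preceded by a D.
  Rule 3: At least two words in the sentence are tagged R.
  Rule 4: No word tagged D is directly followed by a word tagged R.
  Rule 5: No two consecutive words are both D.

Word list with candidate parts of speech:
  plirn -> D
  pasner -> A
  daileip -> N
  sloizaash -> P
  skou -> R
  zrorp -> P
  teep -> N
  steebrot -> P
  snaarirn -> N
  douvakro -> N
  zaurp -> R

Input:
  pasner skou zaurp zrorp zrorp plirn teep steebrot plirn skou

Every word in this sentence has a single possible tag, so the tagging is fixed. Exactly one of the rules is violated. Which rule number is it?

4

Fixed tagging: A R R P P D N P D R.
Checking each rule: R1 holds, R2 holds, R3 holds, R4 violated, R5 holds.
Only rule 4 fails.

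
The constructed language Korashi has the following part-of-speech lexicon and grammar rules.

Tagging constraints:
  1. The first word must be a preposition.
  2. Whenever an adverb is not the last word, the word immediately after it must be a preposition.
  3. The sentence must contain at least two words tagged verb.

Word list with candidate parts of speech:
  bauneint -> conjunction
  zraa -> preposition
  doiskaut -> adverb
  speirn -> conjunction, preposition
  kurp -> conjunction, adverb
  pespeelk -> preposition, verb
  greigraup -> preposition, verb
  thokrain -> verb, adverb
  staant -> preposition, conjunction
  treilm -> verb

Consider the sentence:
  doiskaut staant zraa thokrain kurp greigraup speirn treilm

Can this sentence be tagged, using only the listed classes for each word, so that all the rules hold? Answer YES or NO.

NO

Candidates per position — 1:doiskaut {adverb}; 2:staant {preposition,conjunction}; 3:zraa {preposition}; 4:thokrain {verb,adverb}; 5:kurp {conjunction,adverb}; 6:greigraup {preposition,verb}; 7:speirn {conjunction,preposition}; 8:treilm {verb}.
Rule 1 cannot be satisfied by any choice of tags from the lexicon.
So there is no consistent tagging.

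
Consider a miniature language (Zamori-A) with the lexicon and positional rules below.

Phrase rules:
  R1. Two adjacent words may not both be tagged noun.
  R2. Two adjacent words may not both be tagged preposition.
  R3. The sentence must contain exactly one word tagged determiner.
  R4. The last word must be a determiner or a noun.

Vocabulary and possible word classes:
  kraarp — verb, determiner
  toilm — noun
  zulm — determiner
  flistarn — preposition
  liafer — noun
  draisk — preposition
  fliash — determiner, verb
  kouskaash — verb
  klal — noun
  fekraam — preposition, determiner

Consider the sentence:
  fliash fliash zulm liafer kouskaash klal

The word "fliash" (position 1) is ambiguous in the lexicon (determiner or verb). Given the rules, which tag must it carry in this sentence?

verb

Candidates per position — 1:fliash {determiner,verb}; 2:fliash {determiner,verb}; 3:zulm {determiner}; 4:liafer {noun}; 5:kouskaash {verb}; 6:klal {noun}.
Word 1 cannot be determiner — rule 3 would then fail for every completion. It is verb.
Word 2 cannot be determiner — rule 3 would then fail for every completion. It is verb.
The unique satisfying tagging is: verb verb determiner noun verb noun.
Check: rule 1 ok; rule 2 ok; rule 3 ok; rule 4 ok.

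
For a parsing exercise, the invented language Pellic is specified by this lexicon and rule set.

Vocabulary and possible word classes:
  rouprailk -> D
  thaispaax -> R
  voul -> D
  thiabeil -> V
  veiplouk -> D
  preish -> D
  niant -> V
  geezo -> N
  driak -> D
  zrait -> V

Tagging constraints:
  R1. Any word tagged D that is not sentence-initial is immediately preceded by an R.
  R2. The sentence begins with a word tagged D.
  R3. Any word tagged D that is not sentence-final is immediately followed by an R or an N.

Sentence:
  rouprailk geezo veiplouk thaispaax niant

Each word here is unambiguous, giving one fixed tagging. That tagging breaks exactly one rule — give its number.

Fixed tagging: D N D R V.
Checking each rule: R1 fails, R2 ok, R3 ok.
Only rule 1 fails.

1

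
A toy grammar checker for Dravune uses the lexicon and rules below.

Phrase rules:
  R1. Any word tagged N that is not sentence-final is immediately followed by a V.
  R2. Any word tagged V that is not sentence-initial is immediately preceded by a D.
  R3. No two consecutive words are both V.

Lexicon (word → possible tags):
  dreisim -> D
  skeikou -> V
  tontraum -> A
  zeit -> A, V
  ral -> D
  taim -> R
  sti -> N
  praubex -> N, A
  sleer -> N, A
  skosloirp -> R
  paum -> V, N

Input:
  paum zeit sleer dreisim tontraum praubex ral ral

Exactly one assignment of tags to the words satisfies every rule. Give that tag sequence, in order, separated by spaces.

V A A D A A D D

Candidates per position — 1:paum {V,N}; 2:zeit {A,V}; 3:sleer {N,A}; 4:dreisim {D}; 5:tontraum {A}; 6:praubex {N,A}; 7:ral {D}; 8:ral {D}.
Position 2: V is ruled out by rule 2; that leaves A.
Position 3: N is ruled out by rule 1; that leaves A.
Position 6: N is ruled out by rule 1; that leaves A.
Position 1: N is ruled out by rule 1; that leaves V.
So the tagging must be: V A A D A A D D.
Check: rule 1 holds; rule 2 holds; rule 3 holds.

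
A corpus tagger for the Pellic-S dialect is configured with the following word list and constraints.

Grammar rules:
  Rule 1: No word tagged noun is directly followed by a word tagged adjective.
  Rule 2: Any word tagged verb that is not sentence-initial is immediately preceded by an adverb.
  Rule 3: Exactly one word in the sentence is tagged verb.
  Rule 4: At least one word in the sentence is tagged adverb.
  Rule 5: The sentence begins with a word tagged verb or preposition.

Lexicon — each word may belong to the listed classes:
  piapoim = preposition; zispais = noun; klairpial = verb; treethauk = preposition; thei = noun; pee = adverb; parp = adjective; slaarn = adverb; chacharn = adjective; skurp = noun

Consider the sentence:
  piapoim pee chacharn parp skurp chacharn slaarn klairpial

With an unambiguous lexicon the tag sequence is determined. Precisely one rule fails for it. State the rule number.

Fixed tagging: preposition adverb adjective adjective noun adjective adverb verb.
Checking each rule: R1 ✗, R2 ✓, R3 ✓, R4 ✓, R5 ✓.
Only rule 1 fails.

1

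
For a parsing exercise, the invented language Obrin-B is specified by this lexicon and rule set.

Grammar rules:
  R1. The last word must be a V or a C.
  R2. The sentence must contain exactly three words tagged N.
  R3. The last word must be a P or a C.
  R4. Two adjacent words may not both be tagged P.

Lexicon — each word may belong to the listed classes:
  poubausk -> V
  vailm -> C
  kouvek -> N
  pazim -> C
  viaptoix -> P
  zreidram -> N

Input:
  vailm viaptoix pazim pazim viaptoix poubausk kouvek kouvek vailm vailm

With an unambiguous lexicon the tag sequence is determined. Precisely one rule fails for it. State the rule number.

Fixed tagging: C P C C P V N N C C.
Checking each rule: R1 pass, R2 fail, R3 pass, R4 pass.
Only rule 2 fails.

2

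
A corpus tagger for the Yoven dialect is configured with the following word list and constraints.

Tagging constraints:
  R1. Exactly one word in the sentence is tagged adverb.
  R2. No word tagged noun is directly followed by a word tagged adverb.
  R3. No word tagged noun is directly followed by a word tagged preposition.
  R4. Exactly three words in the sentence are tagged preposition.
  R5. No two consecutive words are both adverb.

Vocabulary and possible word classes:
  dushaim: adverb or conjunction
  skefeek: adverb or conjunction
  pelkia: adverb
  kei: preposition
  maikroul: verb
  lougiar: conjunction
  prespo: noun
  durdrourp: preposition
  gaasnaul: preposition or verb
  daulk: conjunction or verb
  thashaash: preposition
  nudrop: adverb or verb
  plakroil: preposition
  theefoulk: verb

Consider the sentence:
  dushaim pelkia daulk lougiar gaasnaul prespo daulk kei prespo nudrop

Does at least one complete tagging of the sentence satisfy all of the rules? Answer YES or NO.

Candidates per position — 1:dushaim {adverb,conjunction}; 2:pelkia {adverb}; 3:daulk {conjunction,verb}; 4:lougiar {conjunction}; 5:gaasnaul {preposition,verb}; 6:prespo {noun}; 7:daulk {conjunction,verb}; 8:kei {preposition}; 9:prespo {noun}; 10:nudrop {adverb,verb}.
Rule 4 cannot be satisfied by any choice of tags from the lexicon.
So there is no consistent tagging.

NO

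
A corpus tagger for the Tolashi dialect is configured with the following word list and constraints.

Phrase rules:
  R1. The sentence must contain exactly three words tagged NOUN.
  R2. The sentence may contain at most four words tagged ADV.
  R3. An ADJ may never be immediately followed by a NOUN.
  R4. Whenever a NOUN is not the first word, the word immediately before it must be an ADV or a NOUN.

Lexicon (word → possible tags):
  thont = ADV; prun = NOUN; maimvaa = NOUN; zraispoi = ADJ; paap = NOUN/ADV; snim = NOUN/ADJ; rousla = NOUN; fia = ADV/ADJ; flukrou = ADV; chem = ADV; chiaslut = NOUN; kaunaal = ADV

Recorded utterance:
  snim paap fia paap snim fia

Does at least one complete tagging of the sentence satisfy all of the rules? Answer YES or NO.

Candidates per position — 1:snim {NOUN,ADJ}; 2:paap {NOUN,ADV}; 3:fia {ADV,ADJ}; 4:paap {NOUN,ADV}; 5:snim {NOUN,ADJ}; 6:fia {ADV,ADJ}.
One satisfying assignment: NOUN NOUN ADV NOUN ADJ ADV.
Check: rule 1 satisfied; rule 2 satisfied; rule 3 satisfied; rule 4 satisfied.

YES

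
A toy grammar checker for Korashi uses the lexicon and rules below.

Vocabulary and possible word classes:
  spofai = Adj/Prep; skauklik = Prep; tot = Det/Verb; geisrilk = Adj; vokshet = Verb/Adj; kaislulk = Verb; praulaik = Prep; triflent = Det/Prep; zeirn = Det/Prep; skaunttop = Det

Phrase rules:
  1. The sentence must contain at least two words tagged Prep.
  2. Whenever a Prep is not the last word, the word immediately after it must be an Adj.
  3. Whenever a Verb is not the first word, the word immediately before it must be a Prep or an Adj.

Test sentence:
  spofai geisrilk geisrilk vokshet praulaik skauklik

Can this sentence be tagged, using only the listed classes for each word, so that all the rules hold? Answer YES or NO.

Candidates per position — 1:spofai {Adj,Prep}; 2:geisrilk {Adj}; 3:geisrilk {Adj}; 4:vokshet {Verb,Adj}; 5:praulaik {Prep}; 6:skauklik {Prep}.
Rule 2 cannot be satisfied by any choice of tags from the lexicon.
So there is no consistent tagging.

NO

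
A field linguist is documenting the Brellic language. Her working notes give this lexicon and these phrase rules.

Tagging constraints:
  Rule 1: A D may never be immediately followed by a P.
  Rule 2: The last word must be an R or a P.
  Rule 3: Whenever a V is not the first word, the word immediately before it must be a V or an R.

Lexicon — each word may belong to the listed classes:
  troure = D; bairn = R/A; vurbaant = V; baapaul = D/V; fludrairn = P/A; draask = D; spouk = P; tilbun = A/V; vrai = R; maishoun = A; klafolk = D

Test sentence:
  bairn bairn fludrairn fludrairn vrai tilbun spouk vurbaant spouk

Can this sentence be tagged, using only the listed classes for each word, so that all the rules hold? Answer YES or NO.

NO

Candidates per position — 1:bairn {R,A}; 2:bairn {R,A}; 3:fludrairn {P,A}; 4:fludrairn {P,A}; 5:vrai {R}; 6:tilbun {A,V}; 7:spouk {P}; 8:vurbaant {V}; 9:spouk {P}.
Rule 3 cannot be satisfied by any choice of tags from the lexicon.
So there is no consistent tagging.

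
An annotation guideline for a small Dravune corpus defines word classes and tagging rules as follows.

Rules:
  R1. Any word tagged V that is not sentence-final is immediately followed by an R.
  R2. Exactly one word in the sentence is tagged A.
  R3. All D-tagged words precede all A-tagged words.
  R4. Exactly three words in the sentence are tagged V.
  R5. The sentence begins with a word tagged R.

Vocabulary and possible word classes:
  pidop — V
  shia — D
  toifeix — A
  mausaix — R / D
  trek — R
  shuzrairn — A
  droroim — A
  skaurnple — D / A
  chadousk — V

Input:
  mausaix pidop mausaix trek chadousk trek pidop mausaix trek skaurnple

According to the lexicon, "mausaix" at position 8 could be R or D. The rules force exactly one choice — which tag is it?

Candidates per position — 1:mausaix {R,D}; 2:pidop {V}; 3:mausaix {R,D}; 4:trek {R}; 5:chadousk {V}; 6:trek {R}; 7:pidop {V}; 8:mausaix {R,D}; 9:trek {R}; 10:skaurnple {D,A}.
Word 1 cannot be D — rule 5 would then fail for every completion. It is R.
Word 3 cannot be D — rule 1 would then fail for every completion. It is R.
Word 8 cannot be D — rule 1 would then fail for every completion. It is R.
Word 10 cannot be D — rule 2 would then fail for every completion. It is A.
The unique satisfying tagging is: R V R R V R V R R A.
Rule-by-rule: rule 1 ok; rule 2 ok; rule 3 ok; rule 4 ok; rule 5 ok.

R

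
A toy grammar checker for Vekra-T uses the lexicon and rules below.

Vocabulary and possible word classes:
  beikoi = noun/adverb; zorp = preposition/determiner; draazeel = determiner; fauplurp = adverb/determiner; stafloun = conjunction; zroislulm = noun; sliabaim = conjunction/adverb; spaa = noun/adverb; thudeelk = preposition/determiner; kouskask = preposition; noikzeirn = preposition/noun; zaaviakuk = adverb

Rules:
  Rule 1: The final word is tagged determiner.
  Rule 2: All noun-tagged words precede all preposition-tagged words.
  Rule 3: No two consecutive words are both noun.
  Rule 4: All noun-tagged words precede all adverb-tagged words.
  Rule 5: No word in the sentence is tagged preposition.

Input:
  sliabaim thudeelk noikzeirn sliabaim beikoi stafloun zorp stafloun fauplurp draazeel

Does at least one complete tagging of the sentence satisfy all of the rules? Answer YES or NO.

YES

Candidates per position — 1:sliabaim {conjunction,adverb}; 2:thudeelk {preposition,determiner}; 3:noikzeirn {preposition,noun}; 4:sliabaim {conjunction,adverb}; 5:beikoi {noun,adverb}; 6:stafloun {conjunction}; 7:zorp {preposition,determiner}; 8:stafloun {conjunction}; 9:fauplurp {adverb,determiner}; 10:draazeel {determiner}.
One satisfying assignment: conjunction determiner noun conjunction adverb conjunction determiner conjunction adverb determiner.
Verifying each rule — rule 1 ok; rule 2 ok; rule 3 ok; rule 4 ok; rule 5 ok.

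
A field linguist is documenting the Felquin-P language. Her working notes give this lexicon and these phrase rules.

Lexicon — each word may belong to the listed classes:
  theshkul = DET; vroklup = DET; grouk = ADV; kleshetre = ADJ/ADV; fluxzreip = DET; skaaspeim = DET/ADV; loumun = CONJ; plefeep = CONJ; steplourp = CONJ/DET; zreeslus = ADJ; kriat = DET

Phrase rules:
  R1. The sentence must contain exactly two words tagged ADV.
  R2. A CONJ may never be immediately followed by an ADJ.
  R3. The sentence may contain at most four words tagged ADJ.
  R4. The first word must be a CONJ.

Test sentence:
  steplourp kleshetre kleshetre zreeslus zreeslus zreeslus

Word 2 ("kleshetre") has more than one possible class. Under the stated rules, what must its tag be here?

ADV

Candidates per position — 1:steplourp {CONJ,DET}; 2:kleshetre {ADJ,ADV}; 3:kleshetre {ADJ,ADV}; 4:zreeslus {ADJ}; 5:zreeslus {ADJ}; 6:zreeslus {ADJ}.
Position 1: tagging it DET would leave rule 4 unsatisfiable, so it must be CONJ.
Position 2: tagging it ADJ would leave rule 1 unsatisfiable, so it must be ADV.
Position 3: tagging it ADJ would leave rule 1 unsatisfiable, so it must be ADV.
So the tagging must be: CONJ ADV ADV ADJ ADJ ADJ.
Verifying each rule — rule 1 satisfied; rule 2 satisfied; rule 3 satisfied; rule 4 satisfied.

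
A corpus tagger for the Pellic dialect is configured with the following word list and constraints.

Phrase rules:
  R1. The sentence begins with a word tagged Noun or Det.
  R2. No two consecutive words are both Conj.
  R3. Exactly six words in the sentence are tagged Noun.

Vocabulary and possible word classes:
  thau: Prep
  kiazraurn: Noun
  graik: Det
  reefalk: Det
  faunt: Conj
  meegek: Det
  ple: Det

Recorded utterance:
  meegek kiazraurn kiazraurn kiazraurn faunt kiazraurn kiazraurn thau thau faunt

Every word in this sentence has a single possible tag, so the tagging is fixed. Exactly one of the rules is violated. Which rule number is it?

Fixed tagging: Det Noun Noun Noun Conj Noun Noun Prep Prep Conj.
Rule check: R1 ok, R2 ok, R3 fails.
Only rule 3 fails.

3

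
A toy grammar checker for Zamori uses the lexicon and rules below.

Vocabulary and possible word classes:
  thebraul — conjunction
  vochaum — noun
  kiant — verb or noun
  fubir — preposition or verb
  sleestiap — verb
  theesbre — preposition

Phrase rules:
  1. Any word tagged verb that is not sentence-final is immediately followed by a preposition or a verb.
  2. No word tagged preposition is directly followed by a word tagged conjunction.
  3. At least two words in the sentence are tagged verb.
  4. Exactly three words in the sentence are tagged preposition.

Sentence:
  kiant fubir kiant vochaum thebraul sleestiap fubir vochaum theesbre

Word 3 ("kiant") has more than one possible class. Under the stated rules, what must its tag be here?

Candidates per position — 1:kiant {verb,noun}; 2:fubir {preposition,verb}; 3:kiant {verb,noun}; 4:vochaum {noun}; 5:thebraul {conjunction}; 6:sleestiap {verb}; 7:fubir {preposition,verb}; 8:vochaum {noun}; 9:theesbre {preposition}.
If word 2 were verb, no tagging could satisfy rule 1; so word 2 is preposition.
If word 3 were verb, no tagging could satisfy rule 1; so word 3 is noun.
If word 7 were verb, no tagging could satisfy rule 1; so word 7 is preposition.
If word 1 were noun, no tagging could satisfy rule 3; so word 1 is verb.
That leaves exactly one tagging: verb preposition noun noun conjunction verb preposition noun preposition.
Rule-by-rule: rule 1 holds; rule 2 holds; rule 3 holds; rule 4 holds.

noun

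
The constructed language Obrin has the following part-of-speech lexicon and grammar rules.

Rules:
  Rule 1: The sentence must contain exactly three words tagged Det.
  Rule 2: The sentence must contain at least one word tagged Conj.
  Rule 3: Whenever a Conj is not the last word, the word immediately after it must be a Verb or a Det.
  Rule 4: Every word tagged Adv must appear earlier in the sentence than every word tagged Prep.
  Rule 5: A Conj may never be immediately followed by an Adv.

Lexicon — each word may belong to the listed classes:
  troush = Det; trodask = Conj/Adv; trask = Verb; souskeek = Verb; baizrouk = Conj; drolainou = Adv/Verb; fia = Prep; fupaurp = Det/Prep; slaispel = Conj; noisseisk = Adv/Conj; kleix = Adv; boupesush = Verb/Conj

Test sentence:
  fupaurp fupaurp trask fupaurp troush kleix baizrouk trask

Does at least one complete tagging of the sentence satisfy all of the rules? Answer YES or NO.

NO

Candidates per position — 1:fupaurp {Det,Prep}; 2:fupaurp {Det,Prep}; 3:trask {Verb}; 4:fupaurp {Det,Prep}; 5:troush {Det}; 6:kleix {Adv}; 7:baizrouk {Conj}; 8:trask {Verb}.
Every candidate sequence violates at least one rule; no consistent tagging exists.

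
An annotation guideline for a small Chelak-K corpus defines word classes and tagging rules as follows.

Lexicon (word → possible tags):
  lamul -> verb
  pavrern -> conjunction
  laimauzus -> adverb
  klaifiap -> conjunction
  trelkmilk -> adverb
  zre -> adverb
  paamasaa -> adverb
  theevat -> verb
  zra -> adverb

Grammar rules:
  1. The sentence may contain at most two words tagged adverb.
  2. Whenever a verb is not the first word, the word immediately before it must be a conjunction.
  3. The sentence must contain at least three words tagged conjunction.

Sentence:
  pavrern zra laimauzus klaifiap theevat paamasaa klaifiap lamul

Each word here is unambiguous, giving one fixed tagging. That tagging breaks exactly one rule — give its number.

1

Fixed tagging: conjunction adverb adverb conjunction verb adverb conjunction verb.
Applying the rules: R1 fails, R2 ok, R3 ok.
Only rule 1 fails.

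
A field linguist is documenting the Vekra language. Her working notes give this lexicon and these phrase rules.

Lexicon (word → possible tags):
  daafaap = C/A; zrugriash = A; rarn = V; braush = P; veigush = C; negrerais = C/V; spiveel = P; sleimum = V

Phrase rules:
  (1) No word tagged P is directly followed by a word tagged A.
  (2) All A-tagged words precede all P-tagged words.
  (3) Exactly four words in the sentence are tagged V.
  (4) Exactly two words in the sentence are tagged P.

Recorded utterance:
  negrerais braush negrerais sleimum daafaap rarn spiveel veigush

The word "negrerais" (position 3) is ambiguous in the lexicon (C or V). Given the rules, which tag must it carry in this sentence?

V

Candidates per position — 1:negrerais {C,V}; 2:braush {P}; 3:negrerais {C,V}; 4:sleimum {V}; 5:daafaap {C,A}; 6:rarn {V}; 7:spiveel {P}; 8:veigush {C}.
If word 1 were C, no tagging could satisfy rule 3; so word 1 is V.
If word 3 were C, no tagging could satisfy rule 3; so word 3 is V.
If word 5 were A, no tagging could satisfy rule 2; so word 5 is C.
The only consistent sequence is: V P V V C V P C.
Verifying each rule — rule 1 satisfied; rule 2 satisfied; rule 3 satisfied; rule 4 satisfied.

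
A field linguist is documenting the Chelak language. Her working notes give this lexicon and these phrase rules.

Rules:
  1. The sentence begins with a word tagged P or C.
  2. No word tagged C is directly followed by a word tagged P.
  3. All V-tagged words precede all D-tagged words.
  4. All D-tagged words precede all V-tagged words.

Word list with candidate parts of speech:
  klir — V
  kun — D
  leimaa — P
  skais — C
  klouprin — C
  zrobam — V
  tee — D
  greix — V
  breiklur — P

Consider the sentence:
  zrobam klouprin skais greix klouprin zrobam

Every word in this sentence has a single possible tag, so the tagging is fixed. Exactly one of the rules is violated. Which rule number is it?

1

Fixed tagging: V C C V C V.
Checking each rule: R1 fail, R2 pass, R3 pass, R4 pass.
Only rule 1 fails.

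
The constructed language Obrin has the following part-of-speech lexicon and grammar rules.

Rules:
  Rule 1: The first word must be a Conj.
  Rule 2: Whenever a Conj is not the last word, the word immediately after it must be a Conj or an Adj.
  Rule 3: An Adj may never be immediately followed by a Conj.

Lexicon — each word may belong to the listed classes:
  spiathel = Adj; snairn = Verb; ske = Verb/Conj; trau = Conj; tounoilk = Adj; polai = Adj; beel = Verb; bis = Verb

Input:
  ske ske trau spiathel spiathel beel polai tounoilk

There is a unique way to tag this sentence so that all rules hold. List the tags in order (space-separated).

Conj Conj Conj Adj Adj Verb Adj Adj

Candidates per position — 1:ske {Verb,Conj}; 2:ske {Verb,Conj}; 3:trau {Conj}; 4:spiathel {Adj}; 5:spiathel {Adj}; 6:beel {Verb}; 7:polai {Adj}; 8:tounoilk {Adj}.
Word 1 cannot be Verb — rule 1 would then fail for every completion. It is Conj.
Word 2 cannot be Verb — rule 2 would then fail for every completion. It is Conj.
That leaves exactly one tagging: Conj Conj Conj Adj Adj Verb Adj Adj.
Verifying each rule — rule 1 ✓; rule 2 ✓; rule 3 ✓.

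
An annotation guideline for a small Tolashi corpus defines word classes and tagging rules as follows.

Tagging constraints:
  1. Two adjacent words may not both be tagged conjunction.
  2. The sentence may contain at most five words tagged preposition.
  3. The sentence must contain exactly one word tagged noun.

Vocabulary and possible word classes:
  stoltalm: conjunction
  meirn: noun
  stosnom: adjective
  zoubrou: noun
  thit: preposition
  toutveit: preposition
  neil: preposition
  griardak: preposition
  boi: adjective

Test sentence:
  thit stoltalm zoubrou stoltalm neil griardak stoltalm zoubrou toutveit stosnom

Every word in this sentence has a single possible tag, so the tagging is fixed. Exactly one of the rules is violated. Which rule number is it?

Fixed tagging: preposition conjunction noun conjunction preposition preposition conjunction noun preposition adjective.
Applying the rules: R1 ✓, R2 ✓, R3 ✗.
Only rule 3 fails.

3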